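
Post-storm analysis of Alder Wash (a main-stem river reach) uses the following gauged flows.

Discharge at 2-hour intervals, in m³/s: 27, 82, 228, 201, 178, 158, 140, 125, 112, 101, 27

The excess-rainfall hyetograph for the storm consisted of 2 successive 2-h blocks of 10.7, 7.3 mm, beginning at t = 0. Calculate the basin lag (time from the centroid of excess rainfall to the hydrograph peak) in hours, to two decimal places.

t_L ≈ 2.19 h

Centroid of excess rainfall: t_c = Σ P_i·t̄_i / ΣP_i = 1.8111 h (block centres at 1, 3 h).
Hydrograph peak occurs at t = 4 h, so basin lag t_L = 4 − 1.8111 = 2.19 h.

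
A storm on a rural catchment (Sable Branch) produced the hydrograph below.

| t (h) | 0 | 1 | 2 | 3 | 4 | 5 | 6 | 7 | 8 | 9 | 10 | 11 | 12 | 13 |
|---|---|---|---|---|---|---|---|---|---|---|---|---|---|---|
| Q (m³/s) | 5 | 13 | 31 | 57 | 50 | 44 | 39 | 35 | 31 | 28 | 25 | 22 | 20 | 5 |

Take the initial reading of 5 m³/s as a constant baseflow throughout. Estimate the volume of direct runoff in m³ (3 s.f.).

Direct-runoff ordinates (Q − Q_b): 0.0, 8.0, 26.0, 52.0, 45.0, 39.0, 34.0, 30.0, 26.0, 23.0, 20.0, 17.0, 15.0, 0.0 m³/s.
ΣQ_DR = 335.0 m³/s.
With Δt = 1 h = 3600 s, V = ΣQ_DR · Δt = 335.0 × 3600 = 1.21 × 10^6 m³.

V ≈ 1.21 × 10^6 m³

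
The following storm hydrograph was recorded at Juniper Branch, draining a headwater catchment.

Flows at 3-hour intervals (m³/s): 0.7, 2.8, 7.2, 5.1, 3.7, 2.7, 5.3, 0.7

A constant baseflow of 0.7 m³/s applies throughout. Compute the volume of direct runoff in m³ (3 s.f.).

Direct-runoff ordinates (Q − Q_b): 0.0, 2.1, 6.5, 4.4, 3.0, 2.0, 4.6, 0.0 m³/s.
ΣQ_DR = 22.60 m³/s.
With Δt = 3 h = 10800 s, V = ΣQ_DR · Δt = 22.60 × 10800 = 2.44 × 10^5 m³.

V ≈ 2.44 × 10^5 m³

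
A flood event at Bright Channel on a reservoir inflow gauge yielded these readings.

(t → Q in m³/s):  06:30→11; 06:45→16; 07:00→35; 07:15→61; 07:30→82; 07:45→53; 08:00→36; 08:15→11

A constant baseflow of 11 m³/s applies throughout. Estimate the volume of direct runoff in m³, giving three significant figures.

Direct-runoff ordinates (Q − Q_b): 0.0, 5.0, 24.0, 50.0, 71.0, 42.0, 25.0, 0.0 m³/s.
ΣQ_DR = 217.0 m³/s.
With Δt = 0.25 h = 900 s, V = ΣQ_DR · Δt = 217.0 × 900 = 1.95 × 10^5 m³.

V ≈ 1.95 × 10^5 m³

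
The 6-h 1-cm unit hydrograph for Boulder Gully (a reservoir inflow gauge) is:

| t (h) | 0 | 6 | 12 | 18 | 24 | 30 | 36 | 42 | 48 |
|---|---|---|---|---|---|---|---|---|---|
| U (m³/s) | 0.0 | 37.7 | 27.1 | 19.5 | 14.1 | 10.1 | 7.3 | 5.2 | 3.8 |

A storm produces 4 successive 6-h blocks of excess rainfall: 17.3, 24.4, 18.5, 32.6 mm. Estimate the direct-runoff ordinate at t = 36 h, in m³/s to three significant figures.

By discrete convolution, Q_j = Σ (P_i / 10 mm) · U_{j−i}.
At t = 36 h (j=6): Q = (17.3/10)·7.3 + (24.4/10)·10.1 + (18.5/10)·14.1 + (32.6/10)·19.5 = 127 m³/s.

Q ≈ 127 m³/s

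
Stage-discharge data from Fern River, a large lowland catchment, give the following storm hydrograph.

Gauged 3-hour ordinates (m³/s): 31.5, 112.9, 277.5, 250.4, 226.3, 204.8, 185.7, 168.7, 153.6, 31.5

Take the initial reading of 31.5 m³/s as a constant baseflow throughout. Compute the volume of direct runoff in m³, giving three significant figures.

V ≈ 1.43 × 10^7 m³

Direct-runoff ordinates (Q − Q_b): 0.0, 81.4, 246.0, 218.9, 194.8, 173.3, 154.2, 137.2, 122.1, 0.0 m³/s.
ΣQ_DR = 1328 m³/s.
With Δt = 3 h = 10800 s, V = ΣQ_DR · Δt = 1328 × 10800 = 1.43 × 10^7 m³.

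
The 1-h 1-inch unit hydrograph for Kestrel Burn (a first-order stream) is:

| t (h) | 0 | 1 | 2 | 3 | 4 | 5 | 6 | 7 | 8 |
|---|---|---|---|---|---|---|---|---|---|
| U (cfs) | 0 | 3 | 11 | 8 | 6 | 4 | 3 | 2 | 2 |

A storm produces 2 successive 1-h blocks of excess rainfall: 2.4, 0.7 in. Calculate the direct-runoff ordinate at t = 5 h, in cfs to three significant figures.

Q ≈ 13.8 cfs

By discrete convolution, Q_j = Σ (P_i / 1 in) · U_{j−i}.
At t = 5 h (j=5): Q = (2.4/1)·4 + (0.7/1)·6 = 13.8 cfs.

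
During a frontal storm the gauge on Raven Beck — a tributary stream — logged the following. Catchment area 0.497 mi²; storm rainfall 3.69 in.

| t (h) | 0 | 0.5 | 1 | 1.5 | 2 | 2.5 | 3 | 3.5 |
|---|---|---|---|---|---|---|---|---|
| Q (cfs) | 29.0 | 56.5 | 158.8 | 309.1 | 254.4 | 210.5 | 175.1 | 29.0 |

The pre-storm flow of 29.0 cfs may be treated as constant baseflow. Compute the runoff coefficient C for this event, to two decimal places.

C ≈ 0.42

ΣQ_DR = 990.4 cfs; V = ΣQ_DR·Δt = 1.783 × 10^6 ft³.
Runoff depth d = V / A = 1.544 in.
C = d / P = 1.544 / 3.69 = 0.42.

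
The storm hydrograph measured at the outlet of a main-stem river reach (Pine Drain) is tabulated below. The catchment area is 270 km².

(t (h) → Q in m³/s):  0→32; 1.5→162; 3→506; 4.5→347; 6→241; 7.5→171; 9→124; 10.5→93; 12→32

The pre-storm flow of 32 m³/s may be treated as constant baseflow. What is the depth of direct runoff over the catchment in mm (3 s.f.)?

d ≈ 28.4 mm

Direct runoff: 0.0, 130.0, 474.0, 315.0, 209.0, 139.0, 92.0, 61.0, 0.0 m³/s; ΣQ_DR = 1420 m³/s.
V = ΣQ_DR · Δt = 1420 × 5400 s = 7.668 × 10^6 m³.
Over A = 270 km², depth = V / A = 28.4 mm.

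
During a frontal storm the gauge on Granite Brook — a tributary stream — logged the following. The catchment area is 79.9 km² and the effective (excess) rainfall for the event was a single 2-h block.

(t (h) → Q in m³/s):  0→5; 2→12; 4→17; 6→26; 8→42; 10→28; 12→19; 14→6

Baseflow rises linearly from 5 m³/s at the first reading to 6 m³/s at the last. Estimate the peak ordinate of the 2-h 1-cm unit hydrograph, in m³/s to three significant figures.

U_p ≈ 36.4 m³/s

Direct runoff: 0.00, 6.86, 11.71, 20.57, 36.43, 22.29, 13.14, 0.00 m³/s; ΣQ_DR = 111.0 m³/s, peak = 36.43 m³/s.
Runoff depth d = ΣQ_DR·Δt / A = 111.0 × 7200 / (79.9 km²) = 10.00 mm.
The 1-cm UH is the DRH scaled by (10 mm)/d, so U_p = 36.43 × 10/10.00 = 36.4 m³/s.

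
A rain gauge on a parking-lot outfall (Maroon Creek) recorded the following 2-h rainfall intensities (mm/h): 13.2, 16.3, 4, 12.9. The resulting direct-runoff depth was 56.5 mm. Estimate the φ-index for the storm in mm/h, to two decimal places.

Only the 3 blocks with intensity above φ contribute runoff: 13.2, 16.3, 12.9 mm/h.
Σ(I−φ)·Δt = d  ⇒  (13.2+16.3+12.9 − 3φ)·2 = 56.5
φ = (42.40 − 56.5/2) / 3 = 4.72 mm/h.

φ ≈ 4.72 mm/h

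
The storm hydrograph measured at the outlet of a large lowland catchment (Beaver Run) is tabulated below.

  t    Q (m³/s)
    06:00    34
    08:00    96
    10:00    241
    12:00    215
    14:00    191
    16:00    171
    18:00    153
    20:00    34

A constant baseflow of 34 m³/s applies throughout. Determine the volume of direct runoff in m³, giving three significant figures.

Direct-runoff ordinates (Q − Q_b): 0.0, 62.0, 207.0, 181.0, 157.0, 137.0, 119.0, 0.0 m³/s.
ΣQ_DR = 863.0 m³/s.
With Δt = 2 h = 7200 s, V = ΣQ_DR · Δt = 863.0 × 7200 = 6.21 × 10^6 m³.

V ≈ 6.21 × 10^6 m³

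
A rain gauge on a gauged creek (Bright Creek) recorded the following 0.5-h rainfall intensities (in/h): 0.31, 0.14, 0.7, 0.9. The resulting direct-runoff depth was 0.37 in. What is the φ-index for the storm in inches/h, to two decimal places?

φ ≈ 0.43 in/h

Only the 2 blocks with intensity above φ contribute runoff: 0.7, 0.9 in/h.
Σ(I−φ)·Δt = d  ⇒  (0.7+0.9 − 2φ)·0.5 = 0.37
φ = (1.600 − 0.37/0.5) / 2 = 0.43 in/h.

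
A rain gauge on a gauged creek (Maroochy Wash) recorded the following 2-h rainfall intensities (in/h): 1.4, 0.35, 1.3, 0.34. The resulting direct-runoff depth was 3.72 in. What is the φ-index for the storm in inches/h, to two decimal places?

φ ≈ 0.42 in/h

Only the 2 blocks with intensity above φ contribute runoff: 1.4, 1.3 in/h.
Σ(I−φ)·Δt = d  ⇒  (1.4+1.3 − 2φ)·2 = 3.72
φ = (2.700 − 3.72/2) / 2 = 0.42 in/h.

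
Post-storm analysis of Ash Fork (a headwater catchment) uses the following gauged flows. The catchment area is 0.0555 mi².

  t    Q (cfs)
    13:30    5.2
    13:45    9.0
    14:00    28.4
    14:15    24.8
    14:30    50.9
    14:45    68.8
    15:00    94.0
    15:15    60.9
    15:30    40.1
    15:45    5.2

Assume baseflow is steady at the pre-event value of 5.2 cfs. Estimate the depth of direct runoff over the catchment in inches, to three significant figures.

d ≈ 2.34 in

Direct runoff: 0.0, 3.8, 23.2, 19.6, 45.7, 63.6, 88.8, 55.7, 34.9, 0.0 cfs; ΣQ_DR = 335.3 cfs.
V = ΣQ_DR · Δt = 335.3 × 900 s = 3.018 × 10^5 ft³.
Over A = 0.0555 mi², depth = V / A = 2.34 in.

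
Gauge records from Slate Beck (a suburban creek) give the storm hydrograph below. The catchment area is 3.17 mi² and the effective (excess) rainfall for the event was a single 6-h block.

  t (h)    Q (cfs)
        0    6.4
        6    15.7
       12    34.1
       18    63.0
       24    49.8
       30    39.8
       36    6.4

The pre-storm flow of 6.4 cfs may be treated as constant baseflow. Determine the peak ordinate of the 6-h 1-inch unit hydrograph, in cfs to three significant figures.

Direct runoff: 0.0, 9.3, 27.7, 56.6, 43.4, 33.4, 0.0 cfs; ΣQ_DR = 170.4 cfs, peak = 56.6 cfs.
Runoff depth d = ΣQ_DR·Δt / A = 170.4 × 21600 / (3.17 mi²) = 0.4998 in.
The 1-inch UH is the DRH scaled by (1 in)/d, so U_p = 56.6 × 1/0.4998 = 113 cfs.

U_p ≈ 113 cfs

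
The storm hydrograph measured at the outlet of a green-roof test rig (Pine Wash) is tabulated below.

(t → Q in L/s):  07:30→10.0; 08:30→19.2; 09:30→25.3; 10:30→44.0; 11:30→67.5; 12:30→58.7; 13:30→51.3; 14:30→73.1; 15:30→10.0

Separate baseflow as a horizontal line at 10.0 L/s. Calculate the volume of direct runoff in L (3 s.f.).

Direct-runoff ordinates (Q − Q_b): 0.0, 9.2, 15.3, 34.0, 57.5, 48.7, 41.3, 63.1, 0.0 L/s.
ΣQ_DR = 269.1 L/s.
With Δt = 1 h = 3600 s, V = ΣQ_DR · Δt = 269.1 × 3600 = 9.69 × 10^5 L.

V ≈ 9.69 × 10^5 L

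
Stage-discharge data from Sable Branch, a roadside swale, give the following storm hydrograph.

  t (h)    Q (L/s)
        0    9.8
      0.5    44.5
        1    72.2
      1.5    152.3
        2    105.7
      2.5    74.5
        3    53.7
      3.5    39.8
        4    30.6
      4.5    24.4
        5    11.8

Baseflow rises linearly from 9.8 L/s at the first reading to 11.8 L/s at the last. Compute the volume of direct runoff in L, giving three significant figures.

Direct-runoff ordinates (Q − Q_b): 0.00, 34.50, 62.00, 141.90, 95.10, 63.70, 42.70, 28.60, 19.20, 12.80, 0.00 L/s.
ΣQ_DR = 500.5 L/s.
With Δt = 0.5 h = 1800 s, V = ΣQ_DR · Δt = 500.5 × 1800 = 9.01 × 10^5 L.

V ≈ 9.01 × 10^5 L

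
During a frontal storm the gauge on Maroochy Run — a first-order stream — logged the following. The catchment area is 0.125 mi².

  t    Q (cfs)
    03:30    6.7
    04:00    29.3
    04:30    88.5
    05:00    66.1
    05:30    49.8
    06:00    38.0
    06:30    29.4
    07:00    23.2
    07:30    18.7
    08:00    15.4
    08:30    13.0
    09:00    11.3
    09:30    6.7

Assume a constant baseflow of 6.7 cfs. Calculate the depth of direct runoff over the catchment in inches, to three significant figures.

d ≈ 1.92 in

Direct runoff: 0.0, 22.6, 81.8, 59.4, 43.1, 31.3, 22.7, 16.5, 12.0, 8.7, 6.3, 4.6, 0.0 cfs; ΣQ_DR = 309.0 cfs.
V = ΣQ_DR · Δt = 309.0 × 1800 s = 5.562 × 10^5 ft³.
Over A = 0.125 mi², depth = V / A = 1.92 in.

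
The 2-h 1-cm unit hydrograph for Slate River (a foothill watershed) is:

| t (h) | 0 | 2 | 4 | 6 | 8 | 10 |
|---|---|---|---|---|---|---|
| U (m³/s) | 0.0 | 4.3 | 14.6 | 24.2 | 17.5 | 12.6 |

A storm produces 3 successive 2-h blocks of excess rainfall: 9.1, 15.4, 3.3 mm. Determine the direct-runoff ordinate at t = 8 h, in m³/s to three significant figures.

By discrete convolution, Q_j = Σ (P_i / 10 mm) · U_{j−i}.
At t = 8 h (j=4): Q = (9.1/10)·17.5 + (15.4/10)·24.2 + (3.3/10)·14.6 = 58.0 m³/s.

Q ≈ 58.0 m³/s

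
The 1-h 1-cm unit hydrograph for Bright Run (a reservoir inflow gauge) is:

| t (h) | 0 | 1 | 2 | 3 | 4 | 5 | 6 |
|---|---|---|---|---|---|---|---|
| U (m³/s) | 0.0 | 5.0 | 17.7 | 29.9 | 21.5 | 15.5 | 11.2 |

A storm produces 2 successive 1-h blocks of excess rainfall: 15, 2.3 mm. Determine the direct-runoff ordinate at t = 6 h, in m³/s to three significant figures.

By discrete convolution, Q_j = Σ (P_i / 10 mm) · U_{j−i}.
At t = 6 h (j=6): Q = (15/10)·11.2 + (2.3/10)·15.5 = 20.4 m³/s.

Q ≈ 20.4 m³/s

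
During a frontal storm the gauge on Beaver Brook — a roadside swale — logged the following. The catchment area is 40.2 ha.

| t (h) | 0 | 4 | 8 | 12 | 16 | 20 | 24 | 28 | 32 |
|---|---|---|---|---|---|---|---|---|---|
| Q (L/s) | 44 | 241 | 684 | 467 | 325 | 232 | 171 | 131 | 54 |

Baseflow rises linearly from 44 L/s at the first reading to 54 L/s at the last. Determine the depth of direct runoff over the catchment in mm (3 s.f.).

d ≈ 68.3 mm

Direct runoff: 0.00, 195.75, 637.50, 419.25, 276.00, 181.75, 119.50, 78.25, 0.00 L/s; ΣQ_DR = 1908 L/s.
V = ΣQ_DR · Δt = 1908 × 14400 s = 2.748 × 10^7 L.
Over A = 40.2 ha, depth = V / A = 68.3 mm.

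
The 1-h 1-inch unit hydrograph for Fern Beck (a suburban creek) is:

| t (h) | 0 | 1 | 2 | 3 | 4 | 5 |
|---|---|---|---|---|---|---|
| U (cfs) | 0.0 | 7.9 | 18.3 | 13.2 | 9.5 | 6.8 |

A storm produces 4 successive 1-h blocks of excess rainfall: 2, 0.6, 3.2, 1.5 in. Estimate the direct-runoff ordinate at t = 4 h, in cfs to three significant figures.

By discrete convolution, Q_j = Σ (P_i / 1 in) · U_{j−i}.
At t = 4 h (j=4): Q = (2/1)·9.5 + (0.6/1)·13.2 + (3.2/1)·18.3 + (1.5/1)·7.9 = 97.3 cfs.

Q ≈ 97.3 cfs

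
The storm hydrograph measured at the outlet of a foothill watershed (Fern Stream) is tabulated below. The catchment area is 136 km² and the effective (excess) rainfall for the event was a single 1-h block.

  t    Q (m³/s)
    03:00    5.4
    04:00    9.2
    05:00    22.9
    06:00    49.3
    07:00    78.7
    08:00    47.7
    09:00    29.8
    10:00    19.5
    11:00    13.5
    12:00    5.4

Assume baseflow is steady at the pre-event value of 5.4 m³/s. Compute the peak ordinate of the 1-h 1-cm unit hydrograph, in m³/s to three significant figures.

U_p ≈ 122 m³/s

Direct runoff: 0.0, 3.8, 17.5, 43.9, 73.3, 42.3, 24.4, 14.1, 8.1, 0.0 m³/s; ΣQ_DR = 227.4 m³/s, peak = 73.3 m³/s.
Runoff depth d = ΣQ_DR·Δt / A = 227.4 × 3600 / (136 km²) = 6.019 mm.
The 1-cm UH is the DRH scaled by (10 mm)/d, so U_p = 73.3 × 10/6.019 = 122 m³/s.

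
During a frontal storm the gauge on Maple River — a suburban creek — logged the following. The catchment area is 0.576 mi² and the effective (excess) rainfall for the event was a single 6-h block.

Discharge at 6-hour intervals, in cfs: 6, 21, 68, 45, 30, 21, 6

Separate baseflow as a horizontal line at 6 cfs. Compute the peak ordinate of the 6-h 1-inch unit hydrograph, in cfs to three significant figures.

U_p ≈ 24.8 cfs

Direct runoff: 0.0, 15.0, 62.0, 39.0, 24.0, 15.0, 0.0 cfs; ΣQ_DR = 155.0 cfs, peak = 62.0 cfs.
Runoff depth d = ΣQ_DR·Δt / A = 155.0 × 21600 / (0.576 mi²) = 2.502 in.
The 1-inch UH is the DRH scaled by (1 in)/d, so U_p = 62.0 × 1/2.502 = 24.8 cfs.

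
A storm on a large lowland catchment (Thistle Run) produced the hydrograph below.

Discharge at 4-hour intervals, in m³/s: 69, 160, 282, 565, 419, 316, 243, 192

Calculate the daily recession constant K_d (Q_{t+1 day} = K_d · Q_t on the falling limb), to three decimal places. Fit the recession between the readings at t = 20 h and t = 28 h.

K_d ≈ 0.224

Between t = 20 h and t = 28 h the flow falls from 316 to 192 m³/s over 2×4 h = 8 h.
Per-interval ratio K = (192/316)^(1/2) = 0.7795; K_d = K^(24/4) = 0.224.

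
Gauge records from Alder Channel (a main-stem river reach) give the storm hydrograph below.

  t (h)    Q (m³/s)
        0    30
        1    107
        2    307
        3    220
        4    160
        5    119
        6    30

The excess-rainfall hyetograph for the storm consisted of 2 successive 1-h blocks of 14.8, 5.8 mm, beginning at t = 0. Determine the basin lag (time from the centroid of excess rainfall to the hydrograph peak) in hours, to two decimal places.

t_L ≈ 1.22 h

Centroid of excess rainfall: t_c = Σ P_i·t̄_i / ΣP_i = 0.7816 h (block centres at 0.5, 1.5 h).
Hydrograph peak occurs at t = 2 h, so basin lag t_L = 2 − 0.7816 = 1.22 h.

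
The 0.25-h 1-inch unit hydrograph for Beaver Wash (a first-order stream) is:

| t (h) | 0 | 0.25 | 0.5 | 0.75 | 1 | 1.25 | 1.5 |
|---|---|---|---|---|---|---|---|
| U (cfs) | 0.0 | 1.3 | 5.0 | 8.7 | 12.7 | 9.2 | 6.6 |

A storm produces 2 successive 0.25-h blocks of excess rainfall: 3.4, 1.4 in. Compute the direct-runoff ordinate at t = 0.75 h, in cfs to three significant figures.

Q ≈ 36.6 cfs

By discrete convolution, Q_j = Σ (P_i / 1 in) · U_{j−i}.
At t = 0.75 h (j=3): Q = (3.4/1)·8.7 + (1.4/1)·5.0 = 36.6 cfs.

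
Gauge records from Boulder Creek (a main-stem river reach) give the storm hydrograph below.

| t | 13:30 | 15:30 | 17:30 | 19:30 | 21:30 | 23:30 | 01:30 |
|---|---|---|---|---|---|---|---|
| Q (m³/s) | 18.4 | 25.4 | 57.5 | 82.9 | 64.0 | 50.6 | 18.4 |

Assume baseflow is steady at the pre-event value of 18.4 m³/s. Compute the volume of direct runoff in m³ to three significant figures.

Direct-runoff ordinates (Q − Q_b): 0.0, 7.0, 39.1, 64.5, 45.6, 32.2, 0.0 m³/s.
ΣQ_DR = 188.4 m³/s.
With Δt = 2 h = 7200 s, V = ΣQ_DR · Δt = 188.4 × 7200 = 1.36 × 10^6 m³.

V ≈ 1.36 × 10^6 m³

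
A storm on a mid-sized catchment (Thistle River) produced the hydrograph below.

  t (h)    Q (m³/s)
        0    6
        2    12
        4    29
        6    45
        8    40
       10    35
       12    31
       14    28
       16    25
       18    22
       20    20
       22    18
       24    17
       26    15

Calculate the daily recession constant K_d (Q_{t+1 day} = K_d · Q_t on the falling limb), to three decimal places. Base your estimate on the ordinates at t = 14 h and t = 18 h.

Between t = 14 h and t = 18 h the flow falls from 28 to 22 m³/s over 2×2 h = 4 h.
Per-interval ratio K = (22/28)^(1/2) = 0.8864; K_d = K^(24/2) = 0.235.

K_d ≈ 0.235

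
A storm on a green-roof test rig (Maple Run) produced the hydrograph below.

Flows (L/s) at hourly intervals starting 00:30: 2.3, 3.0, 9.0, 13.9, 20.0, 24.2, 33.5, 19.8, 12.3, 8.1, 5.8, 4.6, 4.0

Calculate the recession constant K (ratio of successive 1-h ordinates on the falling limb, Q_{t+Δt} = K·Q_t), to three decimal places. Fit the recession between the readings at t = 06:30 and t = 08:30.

K ≈ 0.606

Using the recession-limb readings at t = 06:30 and t = 08:30: Q falls from 33.5 to 12.3 L/s over 2 intervals.
K = (Q₂/Q₁)^(1/2) = (12.3/33.5)^(1/2) = 0.606.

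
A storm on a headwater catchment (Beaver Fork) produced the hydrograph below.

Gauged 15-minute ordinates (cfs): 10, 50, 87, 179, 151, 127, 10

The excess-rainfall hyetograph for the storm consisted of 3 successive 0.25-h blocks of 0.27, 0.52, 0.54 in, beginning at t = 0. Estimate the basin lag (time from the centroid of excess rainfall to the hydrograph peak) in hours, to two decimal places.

t_L ≈ 0.32 h

Centroid of excess rainfall: t_c = Σ P_i·t̄_i / ΣP_i = 0.4258 h (block centres at 0.125, 0.375, 0.625 h).
Hydrograph peak occurs at t = 0.75 h, so basin lag t_L = 0.75 − 0.4258 = 0.32 h.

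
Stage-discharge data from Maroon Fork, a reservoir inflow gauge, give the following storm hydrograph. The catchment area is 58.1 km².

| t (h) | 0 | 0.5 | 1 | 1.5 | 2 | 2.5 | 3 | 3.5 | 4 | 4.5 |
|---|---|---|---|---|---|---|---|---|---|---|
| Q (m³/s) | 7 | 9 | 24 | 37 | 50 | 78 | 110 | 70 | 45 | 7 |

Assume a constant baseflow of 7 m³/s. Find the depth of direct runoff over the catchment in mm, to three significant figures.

d ≈ 11.4 mm

Direct runoff: 0.0, 2.0, 17.0, 30.0, 43.0, 71.0, 103.0, 63.0, 38.0, 0.0 m³/s; ΣQ_DR = 367.0 m³/s.
V = ΣQ_DR · Δt = 367.0 × 1800 s = 6.606 × 10^5 m³.
Over A = 58.1 km², depth = V / A = 11.4 mm.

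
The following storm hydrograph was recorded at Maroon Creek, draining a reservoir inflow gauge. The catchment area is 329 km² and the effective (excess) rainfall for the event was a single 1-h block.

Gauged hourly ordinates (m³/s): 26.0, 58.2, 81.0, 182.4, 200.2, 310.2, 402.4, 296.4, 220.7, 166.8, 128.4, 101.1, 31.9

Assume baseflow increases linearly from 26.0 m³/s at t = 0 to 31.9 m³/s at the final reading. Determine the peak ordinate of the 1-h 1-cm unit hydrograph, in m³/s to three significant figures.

U_p ≈ 187 m³/s

Direct runoff: 0.00, 31.71, 54.02, 154.93, 172.23, 281.74, 373.45, 266.96, 190.77, 136.38, 97.48, 69.69, 0.00 m³/s; ΣQ_DR = 1829 m³/s, peak = 373.45 m³/s.
Runoff depth d = ΣQ_DR·Δt / A = 1829 × 3600 / (329 km²) = 20.02 mm.
The 1-cm UH is the DRH scaled by (10 mm)/d, so U_p = 373.45 × 10/20.02 = 187 m³/s.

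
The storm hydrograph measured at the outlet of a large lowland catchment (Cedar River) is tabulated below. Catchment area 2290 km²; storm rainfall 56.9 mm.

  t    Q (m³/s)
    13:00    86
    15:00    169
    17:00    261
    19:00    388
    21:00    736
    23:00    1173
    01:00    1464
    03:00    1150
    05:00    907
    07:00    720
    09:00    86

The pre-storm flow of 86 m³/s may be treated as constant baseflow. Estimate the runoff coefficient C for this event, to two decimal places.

C ≈ 0.34

ΣQ_DR = 6194 m³/s; V = ΣQ_DR·Δt = 4.460 × 10^7 m³.
Runoff depth d = V / A = 19.47 mm.
C = d / P = 19.47 / 56.9 = 0.34.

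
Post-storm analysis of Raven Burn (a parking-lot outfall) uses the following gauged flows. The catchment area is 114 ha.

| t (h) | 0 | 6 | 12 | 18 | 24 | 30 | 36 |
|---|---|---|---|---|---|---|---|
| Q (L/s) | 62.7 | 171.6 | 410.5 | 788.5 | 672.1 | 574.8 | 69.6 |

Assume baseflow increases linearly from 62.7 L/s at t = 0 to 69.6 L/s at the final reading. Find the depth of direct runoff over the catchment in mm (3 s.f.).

Direct runoff: 0.00, 107.75, 345.50, 722.35, 604.80, 506.35, 0.00 L/s; ΣQ_DR = 2287 L/s.
V = ΣQ_DR · Δt = 2287 × 21600 s = 4.939 × 10^7 L.
Over A = 114 ha, depth = V / A = 43.3 mm.

d ≈ 43.3 mm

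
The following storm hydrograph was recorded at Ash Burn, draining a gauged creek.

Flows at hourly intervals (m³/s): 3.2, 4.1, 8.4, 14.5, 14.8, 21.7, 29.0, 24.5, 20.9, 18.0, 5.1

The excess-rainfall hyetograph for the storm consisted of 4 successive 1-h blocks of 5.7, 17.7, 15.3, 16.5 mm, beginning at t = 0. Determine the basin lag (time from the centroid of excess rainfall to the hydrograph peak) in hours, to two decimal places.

t_L ≈ 3.73 h

Centroid of excess rainfall: t_c = Σ P_i·t̄_i / ΣP_i = 2.2717 h (block centres at 0.5, 1.5, 2.5, 3.5 h).
Hydrograph peak occurs at t = 6 h, so basin lag t_L = 6 − 2.2717 = 3.73 h.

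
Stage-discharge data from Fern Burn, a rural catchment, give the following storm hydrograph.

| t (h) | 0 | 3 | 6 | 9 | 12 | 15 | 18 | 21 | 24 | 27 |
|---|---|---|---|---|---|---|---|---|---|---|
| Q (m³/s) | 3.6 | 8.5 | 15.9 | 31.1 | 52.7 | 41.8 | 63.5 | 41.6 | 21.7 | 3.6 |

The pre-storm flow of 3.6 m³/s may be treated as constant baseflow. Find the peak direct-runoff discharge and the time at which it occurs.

Q_p = 59.9 m³/s at t = 18 h

Subtracting baseflow gives direct-runoff ordinates: 0.0, 4.9, 12.3, 27.5, 49.1, 38.2, 59.9, 38.0, 18.1, 0.0 m³/s.
The maximum is 59.9 m³/s, occurring at the reading for t = 18 h.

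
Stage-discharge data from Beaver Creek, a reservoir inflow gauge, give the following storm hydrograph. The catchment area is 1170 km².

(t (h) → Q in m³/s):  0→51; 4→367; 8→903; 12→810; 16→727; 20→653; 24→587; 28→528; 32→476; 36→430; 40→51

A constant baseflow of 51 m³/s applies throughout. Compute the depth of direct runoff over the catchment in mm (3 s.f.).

d ≈ 61.8 mm

Direct runoff: 0.0, 316.0, 852.0, 759.0, 676.0, 602.0, 536.0, 477.0, 425.0, 379.0, 0.0 m³/s; ΣQ_DR = 5022 m³/s.
V = ΣQ_DR · Δt = 5022 × 14400 s = 7.232 × 10^7 m³.
Over A = 1170 km², depth = V / A = 61.8 mm.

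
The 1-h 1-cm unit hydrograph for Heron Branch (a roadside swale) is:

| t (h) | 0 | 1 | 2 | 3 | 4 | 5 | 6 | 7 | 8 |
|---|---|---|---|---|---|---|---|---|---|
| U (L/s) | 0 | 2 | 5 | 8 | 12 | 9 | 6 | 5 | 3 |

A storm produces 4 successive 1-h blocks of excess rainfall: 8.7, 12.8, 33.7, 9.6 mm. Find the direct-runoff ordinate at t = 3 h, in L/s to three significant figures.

Q ≈ 20.1 L/s

By discrete convolution, Q_j = Σ (P_i / 10 mm) · U_{j−i}.
At t = 3 h (j=3): Q = (8.7/10)·8 + (12.8/10)·5 + (33.7/10)·2 + (9.6/10)·0 = 20.1 L/s.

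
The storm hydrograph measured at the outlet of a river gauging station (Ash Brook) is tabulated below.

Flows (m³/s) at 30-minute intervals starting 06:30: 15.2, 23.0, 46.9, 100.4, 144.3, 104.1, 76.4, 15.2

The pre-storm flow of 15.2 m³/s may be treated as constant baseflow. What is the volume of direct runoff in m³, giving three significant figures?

Direct-runoff ordinates (Q − Q_b): 0.0, 7.8, 31.7, 85.2, 129.1, 88.9, 61.2, 0.0 m³/s.
ΣQ_DR = 403.9 m³/s.
With Δt = 0.5 h = 1800 s, V = ΣQ_DR · Δt = 403.9 × 1800 = 7.27 × 10^5 m³.

V ≈ 7.27 × 10^5 m³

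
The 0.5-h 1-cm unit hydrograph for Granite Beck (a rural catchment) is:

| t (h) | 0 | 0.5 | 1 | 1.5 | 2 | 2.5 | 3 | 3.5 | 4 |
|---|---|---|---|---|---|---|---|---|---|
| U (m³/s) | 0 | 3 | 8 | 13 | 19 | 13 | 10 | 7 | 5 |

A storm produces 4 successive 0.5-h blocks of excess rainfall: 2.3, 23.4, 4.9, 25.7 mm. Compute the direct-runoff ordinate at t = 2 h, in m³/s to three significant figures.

By discrete convolution, Q_j = Σ (P_i / 10 mm) · U_{j−i}.
At t = 2 h (j=4): Q = (2.3/10)·19 + (23.4/10)·13 + (4.9/10)·8 + (25.7/10)·3 = 46.4 m³/s.

Q ≈ 46.4 m³/s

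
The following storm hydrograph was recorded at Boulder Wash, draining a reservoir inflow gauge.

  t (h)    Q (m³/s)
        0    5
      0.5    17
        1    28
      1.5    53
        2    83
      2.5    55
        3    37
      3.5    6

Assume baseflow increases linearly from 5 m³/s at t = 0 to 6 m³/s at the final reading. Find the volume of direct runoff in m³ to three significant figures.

V ≈ 4.32 × 10^5 m³

Direct-runoff ordinates (Q − Q_b): 0.00, 11.86, 22.71, 47.57, 77.43, 49.29, 31.14, 0.00 m³/s.
ΣQ_DR = 240.0 m³/s.
With Δt = 0.5 h = 1800 s, V = ΣQ_DR · Δt = 240.0 × 1800 = 4.32 × 10^5 m³.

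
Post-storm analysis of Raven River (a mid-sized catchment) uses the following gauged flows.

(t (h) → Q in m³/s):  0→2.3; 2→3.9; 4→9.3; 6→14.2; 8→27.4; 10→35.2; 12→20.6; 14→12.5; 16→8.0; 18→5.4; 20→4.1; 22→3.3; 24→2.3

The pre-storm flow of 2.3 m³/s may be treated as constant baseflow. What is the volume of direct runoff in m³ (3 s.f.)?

V ≈ 8.54 × 10^5 m³

Direct-runoff ordinates (Q − Q_b): 0.0, 1.6, 7.0, 11.9, 25.1, 32.9, 18.3, 10.2, 5.7, 3.1, 1.8, 1.0, 0.0 m³/s.
ΣQ_DR = 118.6 m³/s.
With Δt = 2 h = 7200 s, V = ΣQ_DR · Δt = 118.6 × 7200 = 8.54 × 10^5 m³.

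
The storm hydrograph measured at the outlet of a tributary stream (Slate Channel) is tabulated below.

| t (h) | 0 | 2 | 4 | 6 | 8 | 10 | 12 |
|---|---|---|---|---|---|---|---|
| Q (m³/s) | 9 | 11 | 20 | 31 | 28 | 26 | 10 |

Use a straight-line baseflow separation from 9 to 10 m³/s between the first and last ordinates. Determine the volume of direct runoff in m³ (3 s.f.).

Direct-runoff ordinates (Q − Q_b): 0.00, 1.83, 10.67, 21.50, 18.33, 16.17, 0.00 m³/s.
ΣQ_DR = 68.50 m³/s.
With Δt = 2 h = 7200 s, V = ΣQ_DR · Δt = 68.50 × 7200 = 4.93 × 10^5 m³.

V ≈ 4.93 × 10^5 m³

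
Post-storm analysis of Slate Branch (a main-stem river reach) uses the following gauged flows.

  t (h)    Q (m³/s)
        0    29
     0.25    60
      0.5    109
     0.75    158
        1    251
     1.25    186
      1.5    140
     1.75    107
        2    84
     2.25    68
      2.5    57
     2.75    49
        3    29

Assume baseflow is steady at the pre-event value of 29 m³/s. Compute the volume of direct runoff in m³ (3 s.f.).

Direct-runoff ordinates (Q − Q_b): 0.0, 31.0, 80.0, 129.0, 222.0, 157.0, 111.0, 78.0, 55.0, 39.0, 28.0, 20.0, 0.0 m³/s.
ΣQ_DR = 950.0 m³/s.
With Δt = 0.25 h = 900 s, V = ΣQ_DR · Δt = 950.0 × 900 = 8.55 × 10^5 m³.

V ≈ 8.55 × 10^5 m³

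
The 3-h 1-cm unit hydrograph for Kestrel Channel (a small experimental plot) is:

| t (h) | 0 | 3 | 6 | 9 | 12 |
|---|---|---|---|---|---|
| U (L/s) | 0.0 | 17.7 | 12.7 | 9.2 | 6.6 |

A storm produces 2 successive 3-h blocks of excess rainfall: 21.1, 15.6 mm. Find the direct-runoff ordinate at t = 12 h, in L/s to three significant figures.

By discrete convolution, Q_j = Σ (P_i / 10 mm) · U_{j−i}.
At t = 12 h (j=4): Q = (21.1/10)·6.6 + (15.6/10)·9.2 = 28.3 L/s.

Q ≈ 28.3 L/s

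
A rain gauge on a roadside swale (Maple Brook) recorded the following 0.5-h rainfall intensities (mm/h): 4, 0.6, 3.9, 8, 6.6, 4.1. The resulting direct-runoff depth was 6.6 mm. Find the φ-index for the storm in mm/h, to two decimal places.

φ ≈ 2.68 mm/h

Only the 5 blocks with intensity above φ contribute runoff: 4, 3.9, 8, 6.6, 4.1 mm/h.
Σ(I−φ)·Δt = d  ⇒  (4+3.9+8+6.6+4.1 − 5φ)·0.5 = 6.6
φ = (26.60 − 6.6/0.5) / 5 = 2.68 mm/h.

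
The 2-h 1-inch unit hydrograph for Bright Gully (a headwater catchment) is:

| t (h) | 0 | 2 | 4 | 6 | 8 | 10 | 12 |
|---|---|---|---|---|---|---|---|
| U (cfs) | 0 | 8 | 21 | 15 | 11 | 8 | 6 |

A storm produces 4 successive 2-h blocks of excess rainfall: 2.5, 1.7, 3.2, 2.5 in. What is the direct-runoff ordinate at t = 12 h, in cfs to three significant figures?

By discrete convolution, Q_j = Σ (P_i / 1 in) · U_{j−i}.
At t = 12 h (j=6): Q = (2.5/1)·6 + (1.7/1)·8 + (3.2/1)·11 + (2.5/1)·15 = 101 cfs.

Q ≈ 101 cfs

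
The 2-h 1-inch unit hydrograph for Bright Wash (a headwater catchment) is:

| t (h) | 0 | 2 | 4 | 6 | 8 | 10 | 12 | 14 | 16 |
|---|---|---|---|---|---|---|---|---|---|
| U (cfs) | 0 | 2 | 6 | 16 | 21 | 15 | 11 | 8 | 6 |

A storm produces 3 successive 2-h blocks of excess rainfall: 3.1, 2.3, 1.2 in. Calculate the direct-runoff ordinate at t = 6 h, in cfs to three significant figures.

By discrete convolution, Q_j = Σ (P_i / 1 in) · U_{j−i}.
At t = 6 h (j=3): Q = (3.1/1)·16 + (2.3/1)·6 + (1.2/1)·2 = 65.8 cfs.

Q ≈ 65.8 cfs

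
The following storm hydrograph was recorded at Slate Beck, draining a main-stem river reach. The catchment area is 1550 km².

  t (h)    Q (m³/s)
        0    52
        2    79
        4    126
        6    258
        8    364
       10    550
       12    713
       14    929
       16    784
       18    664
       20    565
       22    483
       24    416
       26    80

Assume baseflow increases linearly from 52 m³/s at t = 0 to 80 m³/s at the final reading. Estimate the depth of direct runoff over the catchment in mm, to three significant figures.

d ≈ 23.9 mm

Direct runoff: 0.00, 24.85, 69.69, 199.54, 303.38, 487.23, 648.08, 861.92, 714.77, 592.62, 491.46, 407.31, 338.15, 0.00 m³/s; ΣQ_DR = 5139 m³/s.
V = ΣQ_DR · Δt = 5139 × 7200 s = 3.700 × 10^7 m³.
Over A = 1550 km², depth = V / A = 23.9 mm.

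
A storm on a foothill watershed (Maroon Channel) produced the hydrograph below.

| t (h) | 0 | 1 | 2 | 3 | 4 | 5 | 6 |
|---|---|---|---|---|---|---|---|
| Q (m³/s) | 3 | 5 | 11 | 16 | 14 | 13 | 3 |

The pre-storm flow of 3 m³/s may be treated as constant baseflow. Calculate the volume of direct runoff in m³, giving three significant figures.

V ≈ 1.58 × 10^5 m³

Direct-runoff ordinates (Q − Q_b): 0.0, 2.0, 8.0, 13.0, 11.0, 10.0, 0.0 m³/s.
ΣQ_DR = 44.00 m³/s.
With Δt = 1 h = 3600 s, V = ΣQ_DR · Δt = 44.00 × 3600 = 1.58 × 10^5 m³.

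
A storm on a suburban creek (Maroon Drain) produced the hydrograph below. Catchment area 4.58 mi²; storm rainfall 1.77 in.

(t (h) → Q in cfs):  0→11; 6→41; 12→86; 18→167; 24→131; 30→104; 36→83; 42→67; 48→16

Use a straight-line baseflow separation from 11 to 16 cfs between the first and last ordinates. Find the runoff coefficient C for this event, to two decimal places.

C ≈ 0.67

ΣQ_DR = 584.5 cfs; V = ΣQ_DR·Δt = 1.263 × 10^7 ft³.
Runoff depth d = V / A = 1.187 in.
C = d / P = 1.187 / 1.77 = 0.67.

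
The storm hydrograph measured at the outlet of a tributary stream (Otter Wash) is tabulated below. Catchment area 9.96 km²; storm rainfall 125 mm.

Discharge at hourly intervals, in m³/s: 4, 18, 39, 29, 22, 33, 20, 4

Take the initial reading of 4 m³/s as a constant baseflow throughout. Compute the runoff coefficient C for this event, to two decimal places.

ΣQ_DR = 137.0 m³/s; V = ΣQ_DR·Δt = 4.932 × 10^5 m³.
Runoff depth d = V / A = 49.52 mm.
C = d / P = 49.52 / 125 = 0.40.

C ≈ 0.40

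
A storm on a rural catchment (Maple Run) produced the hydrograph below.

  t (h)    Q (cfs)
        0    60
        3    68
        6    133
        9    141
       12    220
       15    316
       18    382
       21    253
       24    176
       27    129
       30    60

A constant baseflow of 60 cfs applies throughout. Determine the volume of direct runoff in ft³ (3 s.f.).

Direct-runoff ordinates (Q − Q_b): 0.0, 8.0, 73.0, 81.0, 160.0, 256.0, 322.0, 193.0, 116.0, 69.0, 0.0 cfs.
ΣQ_DR = 1278 cfs.
With Δt = 3 h = 10800 s, V = ΣQ_DR · Δt = 1278 × 10800 = 1.38 × 10^7 ft³.

V ≈ 1.38 × 10^7 ft³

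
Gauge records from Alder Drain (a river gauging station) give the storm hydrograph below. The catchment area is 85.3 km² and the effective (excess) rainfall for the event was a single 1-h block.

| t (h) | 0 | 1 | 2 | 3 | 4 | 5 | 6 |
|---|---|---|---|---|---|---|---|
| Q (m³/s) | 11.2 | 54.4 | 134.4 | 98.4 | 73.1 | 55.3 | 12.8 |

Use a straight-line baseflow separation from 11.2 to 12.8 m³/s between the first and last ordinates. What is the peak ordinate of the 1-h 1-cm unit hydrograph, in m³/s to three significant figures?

Direct runoff: 0.00, 42.93, 122.67, 86.40, 60.83, 42.77, 0.00 m³/s; ΣQ_DR = 355.6 m³/s, peak = 122.67 m³/s.
Runoff depth d = ΣQ_DR·Δt / A = 355.6 × 3600 / (85.3 km²) = 15.01 mm.
The 1-cm UH is the DRH scaled by (10 mm)/d, so U_p = 122.67 × 10/15.01 = 81.7 m³/s.

U_p ≈ 81.7 m³/s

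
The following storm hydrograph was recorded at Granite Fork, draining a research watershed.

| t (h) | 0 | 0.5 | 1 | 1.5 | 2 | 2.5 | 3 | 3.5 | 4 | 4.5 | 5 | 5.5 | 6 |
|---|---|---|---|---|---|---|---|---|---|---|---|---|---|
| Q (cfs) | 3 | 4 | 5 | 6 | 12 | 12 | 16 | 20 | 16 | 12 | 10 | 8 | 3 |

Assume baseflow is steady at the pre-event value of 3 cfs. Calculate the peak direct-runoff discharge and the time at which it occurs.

Subtracting baseflow gives direct-runoff ordinates: 0.0, 1.0, 2.0, 3.0, 9.0, 9.0, 13.0, 17.0, 13.0, 9.0, 7.0, 5.0, 0.0 cfs.
The maximum is 17.0 cfs, occurring at the reading for t = 3.5 h.

Q_p = 17.0 cfs at t = 3.5 h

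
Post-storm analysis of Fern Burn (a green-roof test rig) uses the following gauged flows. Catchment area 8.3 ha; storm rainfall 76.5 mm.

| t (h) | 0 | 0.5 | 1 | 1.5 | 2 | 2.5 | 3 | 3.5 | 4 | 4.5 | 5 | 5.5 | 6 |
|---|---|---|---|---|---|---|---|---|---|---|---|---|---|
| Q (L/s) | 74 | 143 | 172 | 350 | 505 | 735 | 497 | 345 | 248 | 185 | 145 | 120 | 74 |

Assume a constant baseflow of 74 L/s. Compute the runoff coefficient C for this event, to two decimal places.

ΣQ_DR = 2631 L/s; V = ΣQ_DR·Δt = 4.736 × 10^6 L.
Runoff depth d = V / A = 57.06 mm.
C = d / P = 57.06 / 76.5 = 0.75.

C ≈ 0.75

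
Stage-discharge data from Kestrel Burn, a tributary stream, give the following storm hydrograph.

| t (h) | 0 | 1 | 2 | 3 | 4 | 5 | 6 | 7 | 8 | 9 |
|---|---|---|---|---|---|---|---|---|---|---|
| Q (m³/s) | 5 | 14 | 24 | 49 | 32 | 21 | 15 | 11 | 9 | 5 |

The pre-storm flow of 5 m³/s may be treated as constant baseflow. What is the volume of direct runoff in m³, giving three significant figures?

V ≈ 4.86 × 10^5 m³

Direct-runoff ordinates (Q − Q_b): 0.0, 9.0, 19.0, 44.0, 27.0, 16.0, 10.0, 6.0, 4.0, 0.0 m³/s.
ΣQ_DR = 135.0 m³/s.
With Δt = 1 h = 3600 s, V = ΣQ_DR · Δt = 135.0 × 3600 = 4.86 × 10^5 m³.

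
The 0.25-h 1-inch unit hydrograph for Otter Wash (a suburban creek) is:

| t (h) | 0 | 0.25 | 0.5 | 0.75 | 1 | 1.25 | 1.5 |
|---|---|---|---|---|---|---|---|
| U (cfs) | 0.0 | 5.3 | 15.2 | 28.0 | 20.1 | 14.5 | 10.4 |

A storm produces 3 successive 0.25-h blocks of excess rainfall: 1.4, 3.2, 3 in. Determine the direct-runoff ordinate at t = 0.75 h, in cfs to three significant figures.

Q ≈ 104 cfs

By discrete convolution, Q_j = Σ (P_i / 1 in) · U_{j−i}.
At t = 0.75 h (j=3): Q = (1.4/1)·28.0 + (3.2/1)·15.2 + (3/1)·5.3 = 104 cfs.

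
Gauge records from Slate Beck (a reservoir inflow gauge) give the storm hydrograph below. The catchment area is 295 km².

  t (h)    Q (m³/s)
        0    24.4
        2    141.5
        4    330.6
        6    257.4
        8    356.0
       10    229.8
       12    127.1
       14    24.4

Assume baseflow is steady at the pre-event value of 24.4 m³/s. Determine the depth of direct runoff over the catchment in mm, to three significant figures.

d ≈ 31.6 mm

Direct runoff: 0.0, 117.1, 306.2, 233.0, 331.6, 205.4, 102.7, 0.0 m³/s; ΣQ_DR = 1296 m³/s.
V = ΣQ_DR · Δt = 1296 × 7200 s = 9.331 × 10^6 m³.
Over A = 295 km², depth = V / A = 31.6 mm.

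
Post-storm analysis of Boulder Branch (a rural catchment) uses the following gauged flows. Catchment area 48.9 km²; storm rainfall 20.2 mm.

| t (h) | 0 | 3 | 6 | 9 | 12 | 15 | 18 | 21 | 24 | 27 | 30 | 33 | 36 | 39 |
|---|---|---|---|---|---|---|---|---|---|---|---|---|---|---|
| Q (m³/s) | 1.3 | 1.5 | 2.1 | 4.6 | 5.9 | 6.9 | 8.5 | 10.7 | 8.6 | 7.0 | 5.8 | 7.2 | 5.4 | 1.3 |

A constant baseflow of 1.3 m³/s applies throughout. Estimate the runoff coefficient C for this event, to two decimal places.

C ≈ 0.64

ΣQ_DR = 58.60 m³/s; V = ΣQ_DR·Δt = 6.329 × 10^5 m³.
Runoff depth d = V / A = 12.94 mm.
C = d / P = 12.94 / 20.2 = 0.64.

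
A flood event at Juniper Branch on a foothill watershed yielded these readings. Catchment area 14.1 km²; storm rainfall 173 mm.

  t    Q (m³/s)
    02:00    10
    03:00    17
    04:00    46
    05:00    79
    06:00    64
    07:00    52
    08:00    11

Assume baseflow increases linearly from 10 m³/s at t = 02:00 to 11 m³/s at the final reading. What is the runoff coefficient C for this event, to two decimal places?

C ≈ 0.30

ΣQ_DR = 205.5 m³/s; V = ΣQ_DR·Δt = 7.398 × 10^5 m³.
Runoff depth d = V / A = 52.47 mm.
C = d / P = 52.47 / 173 = 0.30.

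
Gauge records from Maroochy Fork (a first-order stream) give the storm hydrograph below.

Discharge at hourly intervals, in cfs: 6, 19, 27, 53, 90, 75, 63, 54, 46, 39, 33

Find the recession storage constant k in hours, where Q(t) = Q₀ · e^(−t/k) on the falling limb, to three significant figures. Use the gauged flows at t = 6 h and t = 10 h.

On the falling limb, Q drops from 63 to 33 cfs between t = 6 h and t = 10 h (Δt = 4 h).
k = −Δt / ln(Q₂/Q₁) = −4 / ln(33/63) = 6.19 h.

k ≈ 6.19 h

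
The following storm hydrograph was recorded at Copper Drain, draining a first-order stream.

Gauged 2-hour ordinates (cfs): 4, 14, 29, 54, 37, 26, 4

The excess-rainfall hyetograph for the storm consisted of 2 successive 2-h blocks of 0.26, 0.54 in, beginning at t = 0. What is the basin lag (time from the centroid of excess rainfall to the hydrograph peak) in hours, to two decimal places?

Centroid of excess rainfall: t_c = Σ P_i·t̄_i / ΣP_i = 2.3500 h (block centres at 1, 3 h).
Hydrograph peak occurs at t = 6 h, so basin lag t_L = 6 − 2.3500 = 3.65 h.

t_L ≈ 3.65 h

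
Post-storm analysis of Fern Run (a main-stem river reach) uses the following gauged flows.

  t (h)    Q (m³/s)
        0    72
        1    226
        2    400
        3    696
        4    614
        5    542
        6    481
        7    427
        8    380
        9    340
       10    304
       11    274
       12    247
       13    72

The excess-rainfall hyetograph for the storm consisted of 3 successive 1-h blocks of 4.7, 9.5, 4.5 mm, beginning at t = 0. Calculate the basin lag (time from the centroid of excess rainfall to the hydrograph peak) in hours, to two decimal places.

Centroid of excess rainfall: t_c = Σ P_i·t̄_i / ΣP_i = 1.4893 h (block centres at 0.5, 1.5, 2.5 h).
Hydrograph peak occurs at t = 3 h, so basin lag t_L = 3 − 1.4893 = 1.51 h.

t_L ≈ 1.51 h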